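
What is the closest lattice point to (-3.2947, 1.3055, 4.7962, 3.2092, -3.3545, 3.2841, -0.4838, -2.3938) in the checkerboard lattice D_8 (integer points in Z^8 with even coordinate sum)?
(-3, 1, 5, 3, -3, 3, 0, -2)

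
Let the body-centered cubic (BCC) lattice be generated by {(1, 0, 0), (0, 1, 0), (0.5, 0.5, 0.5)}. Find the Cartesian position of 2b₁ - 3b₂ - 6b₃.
(-1, -6, -3)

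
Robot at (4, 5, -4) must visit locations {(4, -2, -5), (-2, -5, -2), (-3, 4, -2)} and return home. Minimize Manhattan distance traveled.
40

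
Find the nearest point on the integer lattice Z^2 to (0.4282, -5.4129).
(0, -5)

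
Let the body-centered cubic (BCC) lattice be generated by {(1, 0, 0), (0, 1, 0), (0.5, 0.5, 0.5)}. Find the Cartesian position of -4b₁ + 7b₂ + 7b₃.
(-0.5, 10.5, 3.5)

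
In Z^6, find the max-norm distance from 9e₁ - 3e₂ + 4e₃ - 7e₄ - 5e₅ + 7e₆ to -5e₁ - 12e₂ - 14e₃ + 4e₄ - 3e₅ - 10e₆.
18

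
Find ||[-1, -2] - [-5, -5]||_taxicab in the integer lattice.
7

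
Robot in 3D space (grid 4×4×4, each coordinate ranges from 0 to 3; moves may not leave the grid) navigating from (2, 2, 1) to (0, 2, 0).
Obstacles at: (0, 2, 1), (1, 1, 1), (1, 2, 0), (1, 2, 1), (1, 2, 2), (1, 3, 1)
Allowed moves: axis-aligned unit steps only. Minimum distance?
5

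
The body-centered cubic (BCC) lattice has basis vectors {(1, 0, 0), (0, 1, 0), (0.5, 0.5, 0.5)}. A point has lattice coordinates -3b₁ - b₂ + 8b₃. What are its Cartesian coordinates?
(1, 3, 4)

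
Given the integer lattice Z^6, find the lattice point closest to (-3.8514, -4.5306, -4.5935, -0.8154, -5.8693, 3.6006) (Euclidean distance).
(-4, -5, -5, -1, -6, 4)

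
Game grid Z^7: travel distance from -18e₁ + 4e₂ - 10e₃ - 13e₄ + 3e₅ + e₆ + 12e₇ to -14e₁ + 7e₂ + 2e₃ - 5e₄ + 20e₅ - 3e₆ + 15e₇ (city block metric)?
51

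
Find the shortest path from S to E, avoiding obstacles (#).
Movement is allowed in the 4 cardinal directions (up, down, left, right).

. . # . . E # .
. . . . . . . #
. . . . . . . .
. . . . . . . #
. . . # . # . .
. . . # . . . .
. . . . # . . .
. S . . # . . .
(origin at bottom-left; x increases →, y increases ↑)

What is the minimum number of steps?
11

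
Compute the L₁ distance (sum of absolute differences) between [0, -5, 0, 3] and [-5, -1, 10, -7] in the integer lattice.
29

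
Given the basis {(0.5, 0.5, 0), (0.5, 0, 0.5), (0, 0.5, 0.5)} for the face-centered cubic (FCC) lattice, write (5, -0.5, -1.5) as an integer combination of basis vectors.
6b₁ + 4b₂ - 7b₃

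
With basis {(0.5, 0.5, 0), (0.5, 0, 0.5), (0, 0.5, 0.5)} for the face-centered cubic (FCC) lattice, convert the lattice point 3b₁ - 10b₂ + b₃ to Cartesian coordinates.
(-3.5, 2, -4.5)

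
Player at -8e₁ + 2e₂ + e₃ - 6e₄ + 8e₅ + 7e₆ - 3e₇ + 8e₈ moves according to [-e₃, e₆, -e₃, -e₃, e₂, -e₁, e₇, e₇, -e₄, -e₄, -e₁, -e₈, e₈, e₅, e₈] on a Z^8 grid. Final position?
(-10, 3, -2, -8, 9, 8, -1, 9)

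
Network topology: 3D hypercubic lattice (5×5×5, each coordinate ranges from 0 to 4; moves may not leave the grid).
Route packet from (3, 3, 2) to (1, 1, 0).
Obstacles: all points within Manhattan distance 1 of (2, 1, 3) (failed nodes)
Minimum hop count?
6
(one shortest path: (3, 3, 2) → (2, 3, 2) → (1, 3, 2) → (1, 2, 2) → (1, 1, 2) → (1, 1, 1) → (1, 1, 0))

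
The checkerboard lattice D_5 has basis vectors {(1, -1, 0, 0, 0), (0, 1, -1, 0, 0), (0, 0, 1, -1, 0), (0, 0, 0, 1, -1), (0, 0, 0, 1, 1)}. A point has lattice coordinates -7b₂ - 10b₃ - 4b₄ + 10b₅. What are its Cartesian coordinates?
(0, -7, -3, 16, 14)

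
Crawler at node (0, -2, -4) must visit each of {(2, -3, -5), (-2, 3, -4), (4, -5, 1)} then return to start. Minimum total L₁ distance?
40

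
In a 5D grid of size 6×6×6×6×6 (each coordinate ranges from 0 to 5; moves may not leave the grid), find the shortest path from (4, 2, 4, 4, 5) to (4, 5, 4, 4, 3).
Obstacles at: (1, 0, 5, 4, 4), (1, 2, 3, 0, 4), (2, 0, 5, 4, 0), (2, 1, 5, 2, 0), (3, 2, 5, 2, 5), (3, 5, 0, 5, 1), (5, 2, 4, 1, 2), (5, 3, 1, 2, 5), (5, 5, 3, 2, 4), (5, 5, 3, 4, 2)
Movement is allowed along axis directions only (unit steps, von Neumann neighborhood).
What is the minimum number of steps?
5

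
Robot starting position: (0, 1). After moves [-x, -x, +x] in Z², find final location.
(-1, 1)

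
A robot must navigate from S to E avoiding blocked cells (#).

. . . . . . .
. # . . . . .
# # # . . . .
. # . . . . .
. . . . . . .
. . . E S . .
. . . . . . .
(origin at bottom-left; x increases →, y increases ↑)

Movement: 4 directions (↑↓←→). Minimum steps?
1
(one shortest path: (4, 1) → (3, 1))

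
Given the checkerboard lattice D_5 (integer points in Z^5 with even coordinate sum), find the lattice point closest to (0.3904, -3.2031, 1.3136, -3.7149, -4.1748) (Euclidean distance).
(0, -3, 1, -4, -4)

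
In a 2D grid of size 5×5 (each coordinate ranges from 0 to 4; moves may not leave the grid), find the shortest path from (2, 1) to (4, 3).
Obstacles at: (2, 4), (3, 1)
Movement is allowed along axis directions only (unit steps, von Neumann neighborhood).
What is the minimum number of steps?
4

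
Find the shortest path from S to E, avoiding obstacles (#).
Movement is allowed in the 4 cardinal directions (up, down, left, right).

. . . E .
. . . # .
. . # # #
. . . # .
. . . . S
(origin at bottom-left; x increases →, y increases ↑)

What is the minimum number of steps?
9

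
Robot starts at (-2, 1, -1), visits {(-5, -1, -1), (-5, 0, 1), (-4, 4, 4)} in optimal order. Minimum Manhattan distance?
16
(one optimal route: (-2, 1, -1) → (-5, -1, -1) → (-5, 0, 1) → (-4, 4, 4))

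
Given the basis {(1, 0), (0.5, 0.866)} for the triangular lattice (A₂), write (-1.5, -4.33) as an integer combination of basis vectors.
b₁ - 5b₂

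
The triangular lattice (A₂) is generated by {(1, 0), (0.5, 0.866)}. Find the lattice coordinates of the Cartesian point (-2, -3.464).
-4b₂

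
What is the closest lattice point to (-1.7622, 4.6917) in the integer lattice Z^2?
(-2, 5)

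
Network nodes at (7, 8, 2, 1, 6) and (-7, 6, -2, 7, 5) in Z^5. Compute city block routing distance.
27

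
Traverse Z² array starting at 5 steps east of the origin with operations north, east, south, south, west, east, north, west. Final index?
(5, 0)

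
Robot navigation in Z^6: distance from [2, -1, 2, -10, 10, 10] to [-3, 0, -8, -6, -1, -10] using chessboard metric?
20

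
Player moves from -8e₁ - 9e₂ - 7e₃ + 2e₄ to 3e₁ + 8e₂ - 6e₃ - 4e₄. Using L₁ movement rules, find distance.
35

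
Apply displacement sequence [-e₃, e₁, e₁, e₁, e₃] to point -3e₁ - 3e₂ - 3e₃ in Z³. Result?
(0, -3, -3)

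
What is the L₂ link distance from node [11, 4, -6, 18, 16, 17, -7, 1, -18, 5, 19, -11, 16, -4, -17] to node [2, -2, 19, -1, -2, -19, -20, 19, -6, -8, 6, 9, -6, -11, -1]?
69.9071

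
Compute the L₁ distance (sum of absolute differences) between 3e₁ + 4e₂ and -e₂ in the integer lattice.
8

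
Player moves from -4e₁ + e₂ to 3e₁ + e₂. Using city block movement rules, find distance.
7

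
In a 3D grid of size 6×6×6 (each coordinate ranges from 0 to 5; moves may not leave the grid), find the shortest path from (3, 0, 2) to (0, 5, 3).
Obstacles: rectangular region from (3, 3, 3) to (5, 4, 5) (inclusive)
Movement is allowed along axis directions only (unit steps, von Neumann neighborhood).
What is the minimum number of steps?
9
(one shortest path: (3, 0, 2) → (2, 0, 2) → (1, 0, 2) → (0, 0, 2) → (0, 1, 2) → (0, 2, 2) → (0, 3, 2) → (0, 4, 2) → (0, 5, 2) → (0, 5, 3))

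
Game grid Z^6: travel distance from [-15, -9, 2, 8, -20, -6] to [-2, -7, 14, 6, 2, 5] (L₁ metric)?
62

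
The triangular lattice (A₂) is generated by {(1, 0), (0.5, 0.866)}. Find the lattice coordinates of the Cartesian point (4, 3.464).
2b₁ + 4b₂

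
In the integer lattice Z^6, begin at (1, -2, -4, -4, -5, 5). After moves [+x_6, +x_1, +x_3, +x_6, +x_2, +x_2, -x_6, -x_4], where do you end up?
(2, 0, -3, -5, -5, 6)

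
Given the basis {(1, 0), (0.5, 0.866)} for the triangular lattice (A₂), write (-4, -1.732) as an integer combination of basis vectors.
-3b₁ - 2b₂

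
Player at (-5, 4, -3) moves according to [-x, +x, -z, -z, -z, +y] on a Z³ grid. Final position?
(-5, 5, -6)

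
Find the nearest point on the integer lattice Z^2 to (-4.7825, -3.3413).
(-5, -3)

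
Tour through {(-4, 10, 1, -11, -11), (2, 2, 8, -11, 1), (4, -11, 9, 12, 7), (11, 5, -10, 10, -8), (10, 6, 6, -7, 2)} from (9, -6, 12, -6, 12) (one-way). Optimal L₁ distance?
192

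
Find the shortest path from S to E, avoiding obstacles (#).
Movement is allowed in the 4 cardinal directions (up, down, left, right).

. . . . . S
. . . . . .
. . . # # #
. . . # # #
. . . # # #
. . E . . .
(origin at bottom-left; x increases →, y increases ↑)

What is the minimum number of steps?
8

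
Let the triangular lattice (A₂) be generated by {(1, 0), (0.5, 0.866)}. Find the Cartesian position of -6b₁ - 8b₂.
(-10, -6.928)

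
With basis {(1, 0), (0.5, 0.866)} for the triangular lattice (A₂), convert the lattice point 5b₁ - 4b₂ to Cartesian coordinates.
(3, -3.464)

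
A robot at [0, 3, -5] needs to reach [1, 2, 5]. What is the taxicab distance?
12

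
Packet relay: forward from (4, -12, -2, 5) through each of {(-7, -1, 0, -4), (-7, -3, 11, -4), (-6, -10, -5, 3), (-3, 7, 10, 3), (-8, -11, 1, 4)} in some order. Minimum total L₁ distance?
82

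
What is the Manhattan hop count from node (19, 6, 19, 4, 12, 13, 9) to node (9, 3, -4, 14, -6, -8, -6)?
100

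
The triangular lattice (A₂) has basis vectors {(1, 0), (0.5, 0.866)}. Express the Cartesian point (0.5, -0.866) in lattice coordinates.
b₁ - b₂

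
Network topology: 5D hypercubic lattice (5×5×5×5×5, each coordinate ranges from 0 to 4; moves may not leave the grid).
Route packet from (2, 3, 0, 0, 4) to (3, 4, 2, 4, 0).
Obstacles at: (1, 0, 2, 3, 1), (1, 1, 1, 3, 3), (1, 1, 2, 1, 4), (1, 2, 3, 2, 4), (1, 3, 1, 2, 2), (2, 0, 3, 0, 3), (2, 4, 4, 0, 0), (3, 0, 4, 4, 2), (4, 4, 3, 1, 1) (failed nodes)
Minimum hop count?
12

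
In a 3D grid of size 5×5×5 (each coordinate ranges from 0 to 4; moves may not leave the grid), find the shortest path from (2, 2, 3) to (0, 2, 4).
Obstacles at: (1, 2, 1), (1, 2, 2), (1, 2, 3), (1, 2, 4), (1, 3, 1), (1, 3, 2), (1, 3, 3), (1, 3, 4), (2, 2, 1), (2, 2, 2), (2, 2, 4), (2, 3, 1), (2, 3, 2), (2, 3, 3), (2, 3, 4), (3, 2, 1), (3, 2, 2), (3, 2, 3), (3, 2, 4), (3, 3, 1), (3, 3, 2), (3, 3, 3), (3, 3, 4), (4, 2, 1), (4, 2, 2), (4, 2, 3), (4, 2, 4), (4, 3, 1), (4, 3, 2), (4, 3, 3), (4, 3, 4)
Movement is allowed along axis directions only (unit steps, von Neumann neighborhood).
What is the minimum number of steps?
5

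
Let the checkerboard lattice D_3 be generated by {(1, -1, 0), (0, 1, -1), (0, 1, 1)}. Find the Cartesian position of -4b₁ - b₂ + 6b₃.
(-4, 9, 7)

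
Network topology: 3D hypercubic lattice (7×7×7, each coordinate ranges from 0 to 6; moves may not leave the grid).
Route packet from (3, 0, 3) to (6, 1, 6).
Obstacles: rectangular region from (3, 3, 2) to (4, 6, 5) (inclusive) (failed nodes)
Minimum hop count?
7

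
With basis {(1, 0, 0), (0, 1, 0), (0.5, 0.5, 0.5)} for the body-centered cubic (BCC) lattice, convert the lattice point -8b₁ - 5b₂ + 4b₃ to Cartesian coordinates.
(-6, -3, 2)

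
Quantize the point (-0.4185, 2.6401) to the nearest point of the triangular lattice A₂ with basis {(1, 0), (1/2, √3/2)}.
(-0.5, 2.598)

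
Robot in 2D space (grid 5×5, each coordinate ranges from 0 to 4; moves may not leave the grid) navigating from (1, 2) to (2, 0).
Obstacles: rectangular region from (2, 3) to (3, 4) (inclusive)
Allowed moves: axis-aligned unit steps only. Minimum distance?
3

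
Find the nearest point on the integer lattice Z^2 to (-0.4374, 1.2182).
(0, 1)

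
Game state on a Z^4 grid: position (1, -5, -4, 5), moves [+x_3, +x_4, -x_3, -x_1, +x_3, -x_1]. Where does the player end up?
(-1, -5, -3, 6)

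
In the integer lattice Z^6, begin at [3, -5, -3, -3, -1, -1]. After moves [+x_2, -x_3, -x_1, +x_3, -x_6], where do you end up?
(2, -4, -3, -3, -1, -2)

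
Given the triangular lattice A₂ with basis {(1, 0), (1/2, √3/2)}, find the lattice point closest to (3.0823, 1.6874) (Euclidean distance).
(3, 1.732)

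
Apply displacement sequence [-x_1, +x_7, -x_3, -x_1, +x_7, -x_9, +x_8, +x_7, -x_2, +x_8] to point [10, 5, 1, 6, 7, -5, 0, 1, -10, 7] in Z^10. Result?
(8, 4, 0, 6, 7, -5, 3, 3, -11, 7)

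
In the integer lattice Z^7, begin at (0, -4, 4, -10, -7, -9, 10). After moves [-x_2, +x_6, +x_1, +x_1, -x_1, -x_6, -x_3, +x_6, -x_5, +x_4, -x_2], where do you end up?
(1, -6, 3, -9, -8, -8, 10)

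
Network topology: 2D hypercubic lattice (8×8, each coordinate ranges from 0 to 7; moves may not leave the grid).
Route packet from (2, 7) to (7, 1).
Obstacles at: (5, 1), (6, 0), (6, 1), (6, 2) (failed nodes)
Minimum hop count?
11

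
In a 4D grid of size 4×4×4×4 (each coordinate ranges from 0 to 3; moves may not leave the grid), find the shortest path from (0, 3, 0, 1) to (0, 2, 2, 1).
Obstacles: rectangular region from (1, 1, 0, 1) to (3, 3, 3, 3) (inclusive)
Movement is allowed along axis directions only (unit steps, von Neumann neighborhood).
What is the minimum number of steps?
3
(one shortest path: (0, 3, 0, 1) → (0, 2, 0, 1) → (0, 2, 1, 1) → (0, 2, 2, 1))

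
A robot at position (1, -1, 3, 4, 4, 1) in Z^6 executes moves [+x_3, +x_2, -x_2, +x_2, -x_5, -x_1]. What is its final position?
(0, 0, 4, 4, 3, 1)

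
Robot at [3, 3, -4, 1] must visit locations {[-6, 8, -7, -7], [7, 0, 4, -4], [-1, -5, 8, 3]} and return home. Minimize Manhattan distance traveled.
110
(one optimal route: (3, 3, -4, 1) → (-6, 8, -7, -7) → (7, 0, 4, -4) → (-1, -5, 8, 3) → (3, 3, -4, 1))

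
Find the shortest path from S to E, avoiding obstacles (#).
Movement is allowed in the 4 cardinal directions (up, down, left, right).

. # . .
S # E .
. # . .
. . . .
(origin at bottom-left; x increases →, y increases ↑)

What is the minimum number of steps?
6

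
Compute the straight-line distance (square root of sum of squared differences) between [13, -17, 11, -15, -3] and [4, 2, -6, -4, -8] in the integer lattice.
29.6142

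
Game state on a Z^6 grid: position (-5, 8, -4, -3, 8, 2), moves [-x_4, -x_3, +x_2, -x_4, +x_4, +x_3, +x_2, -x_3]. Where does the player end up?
(-5, 10, -5, -4, 8, 2)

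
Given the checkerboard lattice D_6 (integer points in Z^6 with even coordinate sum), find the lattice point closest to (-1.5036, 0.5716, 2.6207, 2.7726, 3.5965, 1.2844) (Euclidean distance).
(-2, 1, 3, 3, 4, 1)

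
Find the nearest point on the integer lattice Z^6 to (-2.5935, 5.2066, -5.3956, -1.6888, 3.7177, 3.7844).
(-3, 5, -5, -2, 4, 4)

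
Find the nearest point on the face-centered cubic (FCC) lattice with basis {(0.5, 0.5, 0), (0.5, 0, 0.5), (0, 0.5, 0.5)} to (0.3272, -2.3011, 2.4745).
(0.5, -2, 2.5)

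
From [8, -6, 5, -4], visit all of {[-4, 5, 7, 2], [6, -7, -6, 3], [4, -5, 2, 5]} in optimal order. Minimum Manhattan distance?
61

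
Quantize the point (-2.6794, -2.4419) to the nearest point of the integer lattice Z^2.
(-3, -2)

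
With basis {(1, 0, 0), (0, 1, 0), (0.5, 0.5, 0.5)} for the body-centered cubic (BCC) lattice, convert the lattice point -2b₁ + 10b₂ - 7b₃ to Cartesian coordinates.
(-5.5, 6.5, -3.5)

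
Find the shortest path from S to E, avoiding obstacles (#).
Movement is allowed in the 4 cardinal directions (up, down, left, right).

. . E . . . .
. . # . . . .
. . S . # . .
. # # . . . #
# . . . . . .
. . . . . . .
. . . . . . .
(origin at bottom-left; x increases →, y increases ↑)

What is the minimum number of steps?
4
(one shortest path: (2, 4) → (1, 4) → (1, 5) → (1, 6) → (2, 6))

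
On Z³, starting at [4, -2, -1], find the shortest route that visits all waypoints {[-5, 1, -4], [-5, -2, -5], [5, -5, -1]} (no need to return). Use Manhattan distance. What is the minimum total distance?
25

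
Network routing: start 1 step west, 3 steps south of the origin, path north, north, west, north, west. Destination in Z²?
(-3, 0)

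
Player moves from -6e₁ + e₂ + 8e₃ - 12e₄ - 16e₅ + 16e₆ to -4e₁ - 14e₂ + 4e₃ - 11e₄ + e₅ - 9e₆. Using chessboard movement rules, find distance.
25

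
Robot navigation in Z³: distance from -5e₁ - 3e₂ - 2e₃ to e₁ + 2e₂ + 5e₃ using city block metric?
18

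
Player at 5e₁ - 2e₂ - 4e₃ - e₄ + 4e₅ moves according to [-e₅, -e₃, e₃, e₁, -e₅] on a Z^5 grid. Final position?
(6, -2, -4, -1, 2)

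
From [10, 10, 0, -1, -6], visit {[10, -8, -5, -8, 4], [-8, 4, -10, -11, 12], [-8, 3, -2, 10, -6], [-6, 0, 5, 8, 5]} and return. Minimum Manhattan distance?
196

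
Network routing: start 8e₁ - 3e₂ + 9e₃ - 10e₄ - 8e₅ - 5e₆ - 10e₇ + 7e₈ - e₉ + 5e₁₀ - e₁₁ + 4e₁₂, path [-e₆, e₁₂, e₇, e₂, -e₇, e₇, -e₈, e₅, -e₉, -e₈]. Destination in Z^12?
(8, -2, 9, -10, -7, -6, -9, 5, -2, 5, -1, 5)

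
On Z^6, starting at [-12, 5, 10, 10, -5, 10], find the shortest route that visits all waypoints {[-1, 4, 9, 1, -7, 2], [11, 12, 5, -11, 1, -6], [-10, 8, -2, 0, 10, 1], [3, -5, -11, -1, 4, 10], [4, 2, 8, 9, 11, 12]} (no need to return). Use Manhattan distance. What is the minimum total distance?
232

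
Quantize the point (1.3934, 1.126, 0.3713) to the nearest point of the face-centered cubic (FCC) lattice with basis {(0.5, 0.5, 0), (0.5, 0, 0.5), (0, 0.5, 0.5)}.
(1.5, 1, 0.5)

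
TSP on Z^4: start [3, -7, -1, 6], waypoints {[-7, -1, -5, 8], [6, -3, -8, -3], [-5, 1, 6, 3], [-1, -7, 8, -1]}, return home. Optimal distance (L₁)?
110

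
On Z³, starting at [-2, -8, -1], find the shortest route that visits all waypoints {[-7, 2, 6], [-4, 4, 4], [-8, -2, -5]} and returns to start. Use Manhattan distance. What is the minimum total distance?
58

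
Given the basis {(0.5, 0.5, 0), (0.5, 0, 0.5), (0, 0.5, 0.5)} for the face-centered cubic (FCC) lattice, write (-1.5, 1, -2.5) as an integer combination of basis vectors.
2b₁ - 5b₂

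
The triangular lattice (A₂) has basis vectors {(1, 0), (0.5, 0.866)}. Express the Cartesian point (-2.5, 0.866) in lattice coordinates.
-3b₁ + b₂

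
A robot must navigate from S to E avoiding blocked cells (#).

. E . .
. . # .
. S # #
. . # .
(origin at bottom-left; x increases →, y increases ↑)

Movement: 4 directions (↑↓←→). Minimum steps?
2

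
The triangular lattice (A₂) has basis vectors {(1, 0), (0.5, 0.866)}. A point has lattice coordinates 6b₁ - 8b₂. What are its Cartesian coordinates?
(2, -6.928)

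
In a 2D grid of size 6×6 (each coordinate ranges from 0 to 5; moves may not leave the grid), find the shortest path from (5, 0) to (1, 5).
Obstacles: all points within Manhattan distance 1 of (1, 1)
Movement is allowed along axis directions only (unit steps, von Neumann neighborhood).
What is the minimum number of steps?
9
(one shortest path: (5, 0) → (4, 0) → (3, 0) → (3, 1) → (3, 2) → (2, 2) → (2, 3) → (1, 3) → (1, 4) → (1, 5))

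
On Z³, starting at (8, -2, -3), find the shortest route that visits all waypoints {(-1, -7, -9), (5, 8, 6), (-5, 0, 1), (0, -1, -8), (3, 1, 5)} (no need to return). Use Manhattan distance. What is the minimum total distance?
66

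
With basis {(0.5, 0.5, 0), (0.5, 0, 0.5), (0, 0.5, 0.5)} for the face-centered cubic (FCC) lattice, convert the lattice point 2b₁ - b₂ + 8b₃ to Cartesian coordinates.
(0.5, 5, 3.5)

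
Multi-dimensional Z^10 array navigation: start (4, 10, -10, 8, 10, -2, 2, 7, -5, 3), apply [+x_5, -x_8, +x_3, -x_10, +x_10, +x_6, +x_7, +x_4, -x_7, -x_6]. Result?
(4, 10, -9, 9, 11, -2, 2, 6, -5, 3)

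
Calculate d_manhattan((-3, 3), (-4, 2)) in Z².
2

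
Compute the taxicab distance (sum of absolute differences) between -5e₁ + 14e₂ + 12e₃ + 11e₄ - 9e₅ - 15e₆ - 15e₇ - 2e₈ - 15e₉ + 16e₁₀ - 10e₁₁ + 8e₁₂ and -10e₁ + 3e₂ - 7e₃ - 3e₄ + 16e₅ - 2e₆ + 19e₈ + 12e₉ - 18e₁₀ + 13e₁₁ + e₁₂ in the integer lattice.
214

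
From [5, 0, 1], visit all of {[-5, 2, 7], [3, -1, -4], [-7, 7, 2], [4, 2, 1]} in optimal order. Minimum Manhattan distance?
44
(one optimal route: (5, 0, 1) → (3, -1, -4) → (4, 2, 1) → (-5, 2, 7) → (-7, 7, 2))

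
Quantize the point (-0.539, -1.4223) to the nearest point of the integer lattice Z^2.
(-1, -1)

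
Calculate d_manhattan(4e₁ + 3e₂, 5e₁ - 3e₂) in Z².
7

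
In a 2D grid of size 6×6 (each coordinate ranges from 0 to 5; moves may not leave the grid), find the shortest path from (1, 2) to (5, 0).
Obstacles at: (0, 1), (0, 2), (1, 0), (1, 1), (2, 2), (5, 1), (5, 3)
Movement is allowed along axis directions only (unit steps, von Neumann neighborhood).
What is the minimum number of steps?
8
(one shortest path: (1, 2) → (1, 3) → (2, 3) → (3, 3) → (4, 3) → (4, 2) → (4, 1) → (4, 0) → (5, 0))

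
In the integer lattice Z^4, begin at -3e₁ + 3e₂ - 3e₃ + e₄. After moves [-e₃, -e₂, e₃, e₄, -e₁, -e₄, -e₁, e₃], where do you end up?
(-5, 2, -2, 1)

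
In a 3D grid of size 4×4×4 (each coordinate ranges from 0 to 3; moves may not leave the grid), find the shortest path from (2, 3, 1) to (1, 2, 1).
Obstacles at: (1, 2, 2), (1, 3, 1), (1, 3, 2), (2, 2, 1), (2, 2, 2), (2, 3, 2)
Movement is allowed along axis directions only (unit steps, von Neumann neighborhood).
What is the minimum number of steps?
4
(one shortest path: (2, 3, 1) → (2, 3, 0) → (1, 3, 0) → (1, 2, 0) → (1, 2, 1))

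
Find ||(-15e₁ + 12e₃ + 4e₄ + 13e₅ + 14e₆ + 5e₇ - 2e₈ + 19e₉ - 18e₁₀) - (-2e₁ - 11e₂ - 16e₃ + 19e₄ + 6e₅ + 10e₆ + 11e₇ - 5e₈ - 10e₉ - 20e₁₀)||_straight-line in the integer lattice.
47.4763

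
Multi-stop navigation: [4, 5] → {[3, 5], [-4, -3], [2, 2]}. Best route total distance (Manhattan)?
16
(one optimal route: (4, 5) → (3, 5) → (2, 2) → (-4, -3))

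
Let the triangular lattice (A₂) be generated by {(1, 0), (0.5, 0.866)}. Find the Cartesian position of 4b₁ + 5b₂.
(6.5, 4.33)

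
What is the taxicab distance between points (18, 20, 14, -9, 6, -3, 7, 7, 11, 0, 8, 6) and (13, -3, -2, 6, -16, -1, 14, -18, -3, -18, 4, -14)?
171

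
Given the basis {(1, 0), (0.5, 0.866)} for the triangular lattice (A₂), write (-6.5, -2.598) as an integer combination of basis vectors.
-5b₁ - 3b₂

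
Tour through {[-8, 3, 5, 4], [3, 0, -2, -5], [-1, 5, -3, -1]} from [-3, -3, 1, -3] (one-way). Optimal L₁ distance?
50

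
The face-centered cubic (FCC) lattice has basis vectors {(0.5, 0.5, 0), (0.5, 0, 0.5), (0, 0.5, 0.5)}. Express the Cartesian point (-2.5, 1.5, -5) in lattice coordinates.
4b₁ - 9b₂ - b₃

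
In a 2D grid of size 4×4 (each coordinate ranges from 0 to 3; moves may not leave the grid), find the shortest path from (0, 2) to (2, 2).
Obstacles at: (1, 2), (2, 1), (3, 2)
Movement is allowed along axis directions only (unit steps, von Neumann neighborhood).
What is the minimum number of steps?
4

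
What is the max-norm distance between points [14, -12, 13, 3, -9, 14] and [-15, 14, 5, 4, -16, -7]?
29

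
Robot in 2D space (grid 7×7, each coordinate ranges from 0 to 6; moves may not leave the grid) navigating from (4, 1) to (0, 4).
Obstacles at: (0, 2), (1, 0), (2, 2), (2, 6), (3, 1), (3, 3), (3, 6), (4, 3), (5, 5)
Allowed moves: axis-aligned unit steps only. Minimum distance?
9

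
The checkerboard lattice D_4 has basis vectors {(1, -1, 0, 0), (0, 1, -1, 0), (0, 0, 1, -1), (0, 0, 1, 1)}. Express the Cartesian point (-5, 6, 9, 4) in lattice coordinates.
-5b₁ + b₂ + 3b₃ + 7b₄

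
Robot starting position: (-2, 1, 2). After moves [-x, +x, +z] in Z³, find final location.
(-2, 1, 3)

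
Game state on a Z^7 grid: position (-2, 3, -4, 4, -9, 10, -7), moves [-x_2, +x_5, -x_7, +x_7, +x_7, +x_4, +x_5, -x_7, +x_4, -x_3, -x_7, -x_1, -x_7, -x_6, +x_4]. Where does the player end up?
(-3, 2, -5, 7, -7, 9, -9)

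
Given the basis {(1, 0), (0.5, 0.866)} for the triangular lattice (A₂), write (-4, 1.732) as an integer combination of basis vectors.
-5b₁ + 2b₂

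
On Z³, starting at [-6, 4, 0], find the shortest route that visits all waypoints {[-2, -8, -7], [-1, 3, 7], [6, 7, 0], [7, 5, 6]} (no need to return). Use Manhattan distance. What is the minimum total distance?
61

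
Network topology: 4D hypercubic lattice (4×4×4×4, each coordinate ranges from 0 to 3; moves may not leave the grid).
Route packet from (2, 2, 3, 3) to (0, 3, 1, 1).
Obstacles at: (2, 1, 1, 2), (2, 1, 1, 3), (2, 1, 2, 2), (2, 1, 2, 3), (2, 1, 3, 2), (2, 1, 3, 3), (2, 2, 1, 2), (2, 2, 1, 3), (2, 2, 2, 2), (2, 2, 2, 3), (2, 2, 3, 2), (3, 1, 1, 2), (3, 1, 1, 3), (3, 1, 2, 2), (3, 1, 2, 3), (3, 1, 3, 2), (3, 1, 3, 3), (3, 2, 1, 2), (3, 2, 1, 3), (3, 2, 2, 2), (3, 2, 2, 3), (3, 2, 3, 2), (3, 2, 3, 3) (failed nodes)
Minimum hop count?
7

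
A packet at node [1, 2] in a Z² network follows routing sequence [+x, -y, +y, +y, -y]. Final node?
(2, 2)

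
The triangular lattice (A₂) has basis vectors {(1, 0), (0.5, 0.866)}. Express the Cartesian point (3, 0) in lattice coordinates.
3b₁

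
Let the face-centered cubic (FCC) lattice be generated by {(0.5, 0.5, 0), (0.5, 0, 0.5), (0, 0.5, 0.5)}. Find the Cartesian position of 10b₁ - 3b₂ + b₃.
(3.5, 5.5, -1)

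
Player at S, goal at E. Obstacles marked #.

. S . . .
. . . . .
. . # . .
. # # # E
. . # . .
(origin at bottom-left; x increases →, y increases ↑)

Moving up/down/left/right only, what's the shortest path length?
6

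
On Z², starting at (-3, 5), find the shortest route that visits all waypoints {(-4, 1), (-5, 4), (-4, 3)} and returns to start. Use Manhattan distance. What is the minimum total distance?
12
(one optimal route: (-3, 5) → (-4, 1) → (-4, 3) → (-5, 4) → (-3, 5))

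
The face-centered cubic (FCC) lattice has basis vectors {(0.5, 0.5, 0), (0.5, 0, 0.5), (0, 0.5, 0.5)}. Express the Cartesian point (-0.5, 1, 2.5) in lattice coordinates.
-2b₁ + b₂ + 4b₃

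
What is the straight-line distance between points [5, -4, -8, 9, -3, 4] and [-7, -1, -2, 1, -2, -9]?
20.567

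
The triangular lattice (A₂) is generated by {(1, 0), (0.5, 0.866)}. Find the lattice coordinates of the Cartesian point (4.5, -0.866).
5b₁ - b₂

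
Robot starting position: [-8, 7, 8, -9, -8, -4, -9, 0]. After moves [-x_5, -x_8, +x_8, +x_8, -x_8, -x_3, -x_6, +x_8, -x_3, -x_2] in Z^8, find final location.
(-8, 6, 6, -9, -9, -5, -9, 1)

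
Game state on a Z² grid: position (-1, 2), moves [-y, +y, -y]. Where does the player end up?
(-1, 1)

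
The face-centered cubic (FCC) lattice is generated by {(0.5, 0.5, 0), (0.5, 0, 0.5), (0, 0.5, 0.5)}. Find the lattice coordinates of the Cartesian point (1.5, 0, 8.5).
-7b₁ + 10b₂ + 7b₃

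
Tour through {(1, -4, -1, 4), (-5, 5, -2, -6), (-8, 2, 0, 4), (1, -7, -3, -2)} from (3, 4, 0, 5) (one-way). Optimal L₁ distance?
64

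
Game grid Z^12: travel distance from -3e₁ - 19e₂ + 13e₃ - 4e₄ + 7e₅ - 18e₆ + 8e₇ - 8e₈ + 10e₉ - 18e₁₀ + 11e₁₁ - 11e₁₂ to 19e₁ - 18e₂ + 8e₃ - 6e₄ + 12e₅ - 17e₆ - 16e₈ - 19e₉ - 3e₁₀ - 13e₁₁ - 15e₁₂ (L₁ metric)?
124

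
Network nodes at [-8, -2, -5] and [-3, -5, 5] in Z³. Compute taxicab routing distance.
18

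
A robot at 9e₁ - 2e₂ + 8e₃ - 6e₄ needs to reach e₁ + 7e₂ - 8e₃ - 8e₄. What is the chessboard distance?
16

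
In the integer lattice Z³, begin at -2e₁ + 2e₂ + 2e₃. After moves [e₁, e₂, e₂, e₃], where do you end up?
(-1, 4, 3)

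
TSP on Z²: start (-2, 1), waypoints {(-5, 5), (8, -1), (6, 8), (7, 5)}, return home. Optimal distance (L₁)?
44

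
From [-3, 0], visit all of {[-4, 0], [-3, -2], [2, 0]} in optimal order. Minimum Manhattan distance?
11
(one optimal route: (-3, 0) → (-4, 0) → (-3, -2) → (2, 0))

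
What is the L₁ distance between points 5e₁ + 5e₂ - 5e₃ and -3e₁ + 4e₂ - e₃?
13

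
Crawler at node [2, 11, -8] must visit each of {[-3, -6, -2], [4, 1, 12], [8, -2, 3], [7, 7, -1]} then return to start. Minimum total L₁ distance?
102
(one optimal route: (2, 11, -8) → (-3, -6, -2) → (4, 1, 12) → (8, -2, 3) → (7, 7, -1) → (2, 11, -8))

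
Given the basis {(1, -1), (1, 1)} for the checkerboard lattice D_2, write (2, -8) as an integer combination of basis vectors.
5b₁ - 3b₂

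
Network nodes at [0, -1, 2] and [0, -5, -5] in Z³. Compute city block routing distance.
11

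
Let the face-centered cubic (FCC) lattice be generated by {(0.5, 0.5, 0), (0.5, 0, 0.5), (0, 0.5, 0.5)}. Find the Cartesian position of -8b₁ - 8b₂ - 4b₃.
(-8, -6, -6)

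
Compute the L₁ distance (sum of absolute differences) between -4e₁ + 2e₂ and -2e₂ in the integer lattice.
8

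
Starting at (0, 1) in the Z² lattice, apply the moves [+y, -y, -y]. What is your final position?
(0, 0)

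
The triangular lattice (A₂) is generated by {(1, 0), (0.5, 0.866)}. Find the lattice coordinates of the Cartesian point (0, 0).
0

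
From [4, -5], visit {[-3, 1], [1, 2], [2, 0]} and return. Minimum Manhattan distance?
28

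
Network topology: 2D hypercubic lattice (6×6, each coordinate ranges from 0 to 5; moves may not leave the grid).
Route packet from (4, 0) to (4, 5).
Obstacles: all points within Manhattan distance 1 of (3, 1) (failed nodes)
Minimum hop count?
7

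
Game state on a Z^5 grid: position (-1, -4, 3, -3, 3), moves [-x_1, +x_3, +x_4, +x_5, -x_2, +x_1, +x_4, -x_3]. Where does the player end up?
(-1, -5, 3, -1, 4)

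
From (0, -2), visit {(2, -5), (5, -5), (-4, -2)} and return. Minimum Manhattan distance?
24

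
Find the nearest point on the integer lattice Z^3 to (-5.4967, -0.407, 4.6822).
(-5, 0, 5)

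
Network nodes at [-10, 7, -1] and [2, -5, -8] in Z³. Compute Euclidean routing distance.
18.3576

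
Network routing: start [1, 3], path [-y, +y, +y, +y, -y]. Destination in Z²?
(1, 4)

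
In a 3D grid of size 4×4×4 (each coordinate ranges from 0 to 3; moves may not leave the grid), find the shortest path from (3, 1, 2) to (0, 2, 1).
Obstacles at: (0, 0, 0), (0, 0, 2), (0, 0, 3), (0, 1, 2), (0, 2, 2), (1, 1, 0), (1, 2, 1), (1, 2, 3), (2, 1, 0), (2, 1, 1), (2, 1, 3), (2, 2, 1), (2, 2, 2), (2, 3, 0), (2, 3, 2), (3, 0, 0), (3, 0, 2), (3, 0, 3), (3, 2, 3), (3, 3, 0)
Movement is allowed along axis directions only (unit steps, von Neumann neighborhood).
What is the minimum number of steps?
5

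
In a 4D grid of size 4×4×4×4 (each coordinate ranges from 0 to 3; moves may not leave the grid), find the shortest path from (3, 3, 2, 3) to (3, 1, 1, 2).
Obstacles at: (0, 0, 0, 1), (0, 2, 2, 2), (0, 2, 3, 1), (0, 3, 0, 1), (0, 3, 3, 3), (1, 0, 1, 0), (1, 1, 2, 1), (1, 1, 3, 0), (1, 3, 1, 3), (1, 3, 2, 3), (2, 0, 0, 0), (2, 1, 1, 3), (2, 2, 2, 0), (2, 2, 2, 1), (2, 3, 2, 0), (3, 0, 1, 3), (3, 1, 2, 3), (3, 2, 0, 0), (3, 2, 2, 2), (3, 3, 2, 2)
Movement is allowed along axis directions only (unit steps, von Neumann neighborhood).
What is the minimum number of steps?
4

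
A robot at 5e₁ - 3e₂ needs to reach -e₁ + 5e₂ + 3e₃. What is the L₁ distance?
17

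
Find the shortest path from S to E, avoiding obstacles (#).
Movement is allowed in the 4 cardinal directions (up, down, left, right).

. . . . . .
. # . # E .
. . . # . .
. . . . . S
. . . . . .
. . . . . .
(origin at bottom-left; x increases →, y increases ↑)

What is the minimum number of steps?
3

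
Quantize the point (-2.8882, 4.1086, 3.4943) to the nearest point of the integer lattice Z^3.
(-3, 4, 3)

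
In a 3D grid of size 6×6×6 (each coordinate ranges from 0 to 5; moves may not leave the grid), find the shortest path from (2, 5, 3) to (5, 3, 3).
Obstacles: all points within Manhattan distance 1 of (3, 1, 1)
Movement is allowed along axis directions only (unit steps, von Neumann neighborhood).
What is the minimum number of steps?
5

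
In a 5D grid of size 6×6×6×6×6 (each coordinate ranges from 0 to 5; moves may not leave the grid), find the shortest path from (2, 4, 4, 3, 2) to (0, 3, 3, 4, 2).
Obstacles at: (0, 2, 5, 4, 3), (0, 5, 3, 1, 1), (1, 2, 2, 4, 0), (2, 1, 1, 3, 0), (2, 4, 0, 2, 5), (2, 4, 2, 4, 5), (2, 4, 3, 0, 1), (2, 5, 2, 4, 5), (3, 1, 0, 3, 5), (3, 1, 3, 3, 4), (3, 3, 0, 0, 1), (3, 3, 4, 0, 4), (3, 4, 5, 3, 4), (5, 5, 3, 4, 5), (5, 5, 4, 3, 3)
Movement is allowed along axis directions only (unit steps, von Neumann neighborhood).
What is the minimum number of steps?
5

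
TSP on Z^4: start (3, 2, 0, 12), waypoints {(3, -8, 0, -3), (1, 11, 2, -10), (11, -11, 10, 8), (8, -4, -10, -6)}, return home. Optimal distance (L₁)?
162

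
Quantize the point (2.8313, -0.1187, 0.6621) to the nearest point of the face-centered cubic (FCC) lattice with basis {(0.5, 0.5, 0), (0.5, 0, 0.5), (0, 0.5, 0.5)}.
(2.5, 0, 0.5)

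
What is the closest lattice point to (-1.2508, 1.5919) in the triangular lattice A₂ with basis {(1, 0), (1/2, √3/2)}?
(-1, 1.732)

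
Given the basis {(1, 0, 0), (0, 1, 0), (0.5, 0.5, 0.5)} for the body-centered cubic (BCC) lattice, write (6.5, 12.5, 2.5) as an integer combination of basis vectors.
4b₁ + 10b₂ + 5b₃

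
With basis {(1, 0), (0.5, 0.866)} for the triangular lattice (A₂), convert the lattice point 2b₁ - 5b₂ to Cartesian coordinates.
(-0.5, -4.33)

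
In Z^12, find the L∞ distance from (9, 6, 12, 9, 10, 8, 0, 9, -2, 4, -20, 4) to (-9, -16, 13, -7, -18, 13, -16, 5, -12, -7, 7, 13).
28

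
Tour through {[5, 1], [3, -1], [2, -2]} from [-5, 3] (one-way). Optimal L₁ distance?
18
(one optimal route: (-5, 3) → (5, 1) → (3, -1) → (2, -2))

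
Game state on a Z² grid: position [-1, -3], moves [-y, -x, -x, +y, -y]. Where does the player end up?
(-3, -4)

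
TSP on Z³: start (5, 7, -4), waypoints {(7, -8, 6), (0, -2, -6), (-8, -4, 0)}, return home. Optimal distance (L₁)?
84
(one optimal route: (5, 7, -4) → (7, -8, 6) → (-8, -4, 0) → (0, -2, -6) → (5, 7, -4))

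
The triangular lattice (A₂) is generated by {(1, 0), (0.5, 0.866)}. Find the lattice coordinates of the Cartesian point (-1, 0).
-b₁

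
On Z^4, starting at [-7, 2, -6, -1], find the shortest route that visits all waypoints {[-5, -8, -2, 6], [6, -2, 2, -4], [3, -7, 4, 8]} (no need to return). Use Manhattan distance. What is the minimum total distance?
62
(one optimal route: (-7, 2, -6, -1) → (-5, -8, -2, 6) → (3, -7, 4, 8) → (6, -2, 2, -4))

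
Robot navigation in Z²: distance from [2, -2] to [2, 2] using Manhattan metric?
4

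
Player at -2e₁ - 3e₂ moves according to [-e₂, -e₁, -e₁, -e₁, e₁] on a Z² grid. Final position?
(-4, -4)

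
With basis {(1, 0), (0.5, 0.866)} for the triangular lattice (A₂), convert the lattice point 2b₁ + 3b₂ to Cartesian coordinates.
(3.5, 2.598)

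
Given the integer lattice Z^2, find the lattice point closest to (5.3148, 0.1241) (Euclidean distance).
(5, 0)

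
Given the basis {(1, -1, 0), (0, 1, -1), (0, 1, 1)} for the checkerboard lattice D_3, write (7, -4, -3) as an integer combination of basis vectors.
7b₁ + 3b₂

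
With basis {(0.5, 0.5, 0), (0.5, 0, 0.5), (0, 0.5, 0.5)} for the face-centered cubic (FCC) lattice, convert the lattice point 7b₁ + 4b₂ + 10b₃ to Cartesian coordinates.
(5.5, 8.5, 7)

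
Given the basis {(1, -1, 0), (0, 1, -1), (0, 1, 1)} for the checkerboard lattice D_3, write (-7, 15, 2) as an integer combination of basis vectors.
-7b₁ + 3b₂ + 5b₃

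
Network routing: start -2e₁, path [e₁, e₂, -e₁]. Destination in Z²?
(-2, 1)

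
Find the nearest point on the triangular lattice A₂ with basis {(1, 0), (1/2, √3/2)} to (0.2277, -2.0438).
(0, -1.732)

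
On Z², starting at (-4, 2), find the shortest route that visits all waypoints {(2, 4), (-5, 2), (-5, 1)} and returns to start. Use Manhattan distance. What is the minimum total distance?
20
(one optimal route: (-4, 2) → (2, 4) → (-5, 2) → (-5, 1) → (-4, 2))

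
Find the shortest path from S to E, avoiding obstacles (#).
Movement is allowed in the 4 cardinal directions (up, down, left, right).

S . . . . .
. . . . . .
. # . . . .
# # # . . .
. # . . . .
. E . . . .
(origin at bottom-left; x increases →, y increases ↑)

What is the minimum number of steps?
10
(one shortest path: (0, 5) → (1, 5) → (2, 5) → (3, 5) → (3, 4) → (3, 3) → (3, 2) → (3, 1) → (2, 1) → (2, 0) → (1, 0))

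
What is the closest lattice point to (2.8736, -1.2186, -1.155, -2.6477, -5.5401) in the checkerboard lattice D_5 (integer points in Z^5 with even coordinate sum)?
(3, -1, -1, -3, -6)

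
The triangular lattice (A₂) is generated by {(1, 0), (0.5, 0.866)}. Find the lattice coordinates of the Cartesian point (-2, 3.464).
-4b₁ + 4b₂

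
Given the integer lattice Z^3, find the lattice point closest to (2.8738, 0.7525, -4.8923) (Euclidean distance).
(3, 1, -5)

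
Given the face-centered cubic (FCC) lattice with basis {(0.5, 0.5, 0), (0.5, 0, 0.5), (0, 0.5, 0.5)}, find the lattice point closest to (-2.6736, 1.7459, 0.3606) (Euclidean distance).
(-2.5, 2, 0.5)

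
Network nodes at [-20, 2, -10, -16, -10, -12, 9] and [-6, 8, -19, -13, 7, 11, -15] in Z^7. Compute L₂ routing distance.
41.4246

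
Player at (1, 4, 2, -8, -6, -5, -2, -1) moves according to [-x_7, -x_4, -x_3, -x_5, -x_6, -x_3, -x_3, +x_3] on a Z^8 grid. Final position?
(1, 4, 0, -9, -7, -6, -3, -1)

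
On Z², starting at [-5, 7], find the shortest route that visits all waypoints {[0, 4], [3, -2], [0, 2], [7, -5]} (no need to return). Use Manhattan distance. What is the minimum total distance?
24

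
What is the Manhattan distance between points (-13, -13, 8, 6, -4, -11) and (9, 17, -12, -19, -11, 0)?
115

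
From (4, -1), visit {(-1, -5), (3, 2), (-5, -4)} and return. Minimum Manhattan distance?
32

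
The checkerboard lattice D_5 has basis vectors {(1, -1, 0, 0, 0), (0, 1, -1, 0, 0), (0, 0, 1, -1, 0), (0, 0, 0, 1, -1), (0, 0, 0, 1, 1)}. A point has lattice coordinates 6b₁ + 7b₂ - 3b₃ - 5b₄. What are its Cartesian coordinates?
(6, 1, -10, -2, 5)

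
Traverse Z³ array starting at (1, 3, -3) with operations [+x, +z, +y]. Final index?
(2, 4, -2)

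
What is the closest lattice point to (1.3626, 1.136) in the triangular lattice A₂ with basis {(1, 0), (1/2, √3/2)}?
(1.5, 0.866)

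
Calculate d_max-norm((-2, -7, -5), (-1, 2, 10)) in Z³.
15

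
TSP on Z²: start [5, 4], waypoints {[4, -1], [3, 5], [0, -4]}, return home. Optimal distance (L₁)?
28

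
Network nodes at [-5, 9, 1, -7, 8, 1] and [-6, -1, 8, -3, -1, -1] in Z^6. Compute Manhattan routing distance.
33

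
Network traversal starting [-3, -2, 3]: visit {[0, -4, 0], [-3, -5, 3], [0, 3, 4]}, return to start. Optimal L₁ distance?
30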